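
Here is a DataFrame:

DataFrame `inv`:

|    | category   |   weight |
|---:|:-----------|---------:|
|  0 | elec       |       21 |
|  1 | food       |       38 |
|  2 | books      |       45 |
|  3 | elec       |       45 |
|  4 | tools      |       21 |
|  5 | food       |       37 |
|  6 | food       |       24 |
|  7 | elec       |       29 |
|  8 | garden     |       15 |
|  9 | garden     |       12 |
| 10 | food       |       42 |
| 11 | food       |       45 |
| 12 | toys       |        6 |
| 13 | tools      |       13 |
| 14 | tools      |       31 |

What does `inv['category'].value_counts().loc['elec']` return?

3

value_counts of category:
category
food      5
elec      3
tools     3
garden    2
books     1
toys      1
Name: count, dtype: int64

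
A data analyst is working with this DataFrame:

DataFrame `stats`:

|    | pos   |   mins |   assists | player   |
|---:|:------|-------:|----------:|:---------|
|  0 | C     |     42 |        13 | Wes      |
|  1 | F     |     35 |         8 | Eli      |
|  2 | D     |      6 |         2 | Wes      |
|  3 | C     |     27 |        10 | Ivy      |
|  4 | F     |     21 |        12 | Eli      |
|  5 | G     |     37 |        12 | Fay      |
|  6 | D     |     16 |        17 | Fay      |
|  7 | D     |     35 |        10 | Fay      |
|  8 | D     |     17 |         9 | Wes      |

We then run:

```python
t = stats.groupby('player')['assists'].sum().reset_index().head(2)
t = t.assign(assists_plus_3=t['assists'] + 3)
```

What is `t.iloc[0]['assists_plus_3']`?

group by player, sum of assists:
player
Eli    20
Fay    39
Ivy    10
Wes    24
Name: assists, dtype: int64
reset_index():
  player  assists
0    Eli       20
1    Fay       39
2    Ivy       10
3    Wes       24
take first 2 rows:
  player  assists
0    Eli       20
1    Fay       39
add column assists_plus_3 = t['assists'] + 3:
  player  assists  assists_plus_3
0    Eli       20              23
1    Fay       39              42

23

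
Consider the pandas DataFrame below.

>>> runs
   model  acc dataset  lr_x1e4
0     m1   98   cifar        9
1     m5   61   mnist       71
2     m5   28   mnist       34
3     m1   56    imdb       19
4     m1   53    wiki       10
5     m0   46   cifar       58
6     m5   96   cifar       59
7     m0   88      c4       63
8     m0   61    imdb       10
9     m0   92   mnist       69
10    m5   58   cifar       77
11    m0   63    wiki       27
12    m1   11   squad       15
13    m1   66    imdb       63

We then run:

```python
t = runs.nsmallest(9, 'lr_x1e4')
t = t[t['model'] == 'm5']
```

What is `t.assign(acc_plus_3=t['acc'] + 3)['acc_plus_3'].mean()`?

65.0

take 9 rows with smallest lr_x1e4:
   model  acc dataset  lr_x1e4
0     m1   98   cifar        9
4     m1   53    wiki       10
8     m0   61    imdb       10
12    m1   11   squad       15
3     m1   56    imdb       19
11    m0   63    wiki       27
2     m5   28   mnist       34
5     m0   46   cifar       58
6     m5   96   cifar       59
filter rows where model == 'm5':
  model  acc dataset  lr_x1e4
2    m5   28   mnist       34
6    m5   96   cifar       59
add column acc_plus_3 = t['acc'] + 3:
  model  acc dataset  lr_x1e4  acc_plus_3
2    m5   28   mnist       34          31
6    m5   96   cifar       59          99
The mean of column 'acc_plus_3' is 65.0.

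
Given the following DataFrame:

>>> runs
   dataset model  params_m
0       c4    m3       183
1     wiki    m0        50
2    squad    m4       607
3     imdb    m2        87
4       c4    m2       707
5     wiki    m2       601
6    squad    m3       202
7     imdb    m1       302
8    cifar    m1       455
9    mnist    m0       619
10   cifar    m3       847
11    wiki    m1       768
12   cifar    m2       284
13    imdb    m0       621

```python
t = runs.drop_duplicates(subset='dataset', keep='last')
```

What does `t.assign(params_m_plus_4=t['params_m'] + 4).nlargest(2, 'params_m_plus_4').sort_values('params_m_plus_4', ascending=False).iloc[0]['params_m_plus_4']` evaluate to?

drop duplicate dataset (keep=last):
   dataset model  params_m
4       c4    m2       707
6    squad    m3       202
9    mnist    m0       619
11    wiki    m1       768
12   cifar    m2       284
13    imdb    m0       621
add column params_m_plus_4 = t['params_m'] + 4:
   dataset model  params_m  params_m_plus_4
4       c4    m2       707              711
6    squad    m3       202              206
9    mnist    m0       619              623
11    wiki    m1       768              772
12   cifar    m2       284              288
13    imdb    m0       621              625
take 2 rows with largest params_m_plus_4:
   dataset model  params_m  params_m_plus_4
11    wiki    m1       768              772
4       c4    m2       707              711
sort by params_m_plus_4 descending:
   dataset model  params_m  params_m_plus_4
11    wiki    m1       768              772
4       c4    m2       707              711

772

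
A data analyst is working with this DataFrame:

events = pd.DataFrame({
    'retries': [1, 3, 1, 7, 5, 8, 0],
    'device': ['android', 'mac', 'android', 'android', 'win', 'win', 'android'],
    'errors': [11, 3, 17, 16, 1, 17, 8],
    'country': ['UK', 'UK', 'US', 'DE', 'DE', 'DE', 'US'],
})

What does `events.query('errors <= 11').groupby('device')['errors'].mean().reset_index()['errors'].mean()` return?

filter rows where errors <= 11:
   retries   device  errors country
0        1  android      11      UK
1        3      mac       3      UK
4        5      win       1      DE
6        0  android       8      US
group by device, mean of errors:
device
android    9.5
mac        3.0
win        1.0
Name: errors, dtype: float64
reset_index():
    device  errors
0  android     9.5
1      mac     3.0
2      win     1.0
So mean() = 4.5.

4.5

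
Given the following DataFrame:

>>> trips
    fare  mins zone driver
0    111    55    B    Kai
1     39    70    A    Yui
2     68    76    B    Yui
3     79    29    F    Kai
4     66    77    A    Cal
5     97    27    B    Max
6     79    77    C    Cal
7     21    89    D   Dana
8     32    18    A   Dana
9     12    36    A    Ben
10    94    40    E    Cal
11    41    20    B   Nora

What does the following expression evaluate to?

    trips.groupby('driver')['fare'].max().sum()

group by driver, max of fare:
driver
Ben      12
Cal      94
Dana     32
Kai     111
Max      97
Nora     41
Yui      68
Name: fare, dtype: int64
Finally, sum of the resulting series = 455.

455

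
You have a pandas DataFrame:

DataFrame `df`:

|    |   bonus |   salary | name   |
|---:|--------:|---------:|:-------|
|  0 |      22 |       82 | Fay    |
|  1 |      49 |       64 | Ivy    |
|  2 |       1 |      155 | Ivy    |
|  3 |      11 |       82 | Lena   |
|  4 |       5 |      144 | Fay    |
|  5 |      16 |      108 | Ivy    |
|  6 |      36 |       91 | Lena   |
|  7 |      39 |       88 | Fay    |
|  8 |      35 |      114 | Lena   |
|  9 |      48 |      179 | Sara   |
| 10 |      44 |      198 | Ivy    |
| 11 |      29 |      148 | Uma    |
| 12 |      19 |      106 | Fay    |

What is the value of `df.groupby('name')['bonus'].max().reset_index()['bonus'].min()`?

group by name, max of bonus:
name
Fay     39
Ivy     49
Lena    36
Sara    48
Uma     29
Name: bonus, dtype: int64
reset_index():
   name  bonus
0   Fay     39
1   Ivy     49
2  Lena     36
3  Sara     48
4   Uma     29
Taking the min of column 'bonus' gives 29.

29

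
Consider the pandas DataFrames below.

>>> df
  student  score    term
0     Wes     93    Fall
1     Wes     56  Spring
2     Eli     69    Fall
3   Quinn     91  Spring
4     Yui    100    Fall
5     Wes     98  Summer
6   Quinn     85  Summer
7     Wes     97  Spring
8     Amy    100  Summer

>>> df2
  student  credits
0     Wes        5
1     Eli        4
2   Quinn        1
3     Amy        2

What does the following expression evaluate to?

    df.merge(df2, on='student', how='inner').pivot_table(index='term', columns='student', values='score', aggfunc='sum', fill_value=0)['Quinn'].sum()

merge on 'student' (how='inner') → 8 rows:
  student  score    term  credits
0     Wes     93    Fall        5
1     Wes     56  Spring        5
2     Eli     69    Fall        4
3   Quinn     91  Spring        1
4     Wes     98  Summer        5
5   Quinn     85  Summer        1
6     Wes     97  Spring        5
7     Amy    100  Summer        2
pivot: rows=term, cols=student, sum(score):
student  Amy  Eli  Quinn  Wes
term                         
Fall       0   69      0   93
Spring     0    0     91  153
Summer   100    0     85   98

176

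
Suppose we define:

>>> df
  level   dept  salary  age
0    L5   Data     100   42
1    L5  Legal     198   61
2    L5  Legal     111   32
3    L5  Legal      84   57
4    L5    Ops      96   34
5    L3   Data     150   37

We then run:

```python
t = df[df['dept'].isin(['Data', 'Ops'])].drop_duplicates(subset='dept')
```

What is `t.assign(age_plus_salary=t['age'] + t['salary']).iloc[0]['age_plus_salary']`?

filter rows where dept in ['Data', 'Ops']:
  level  dept  salary  age
0    L5  Data     100   42
4    L5   Ops      96   34
5    L3  Data     150   37
drop duplicate dept (keep=first):
  level  dept  salary  age
0    L5  Data     100   42
4    L5   Ops      96   34
add column age_plus_salary = t['age'] + t['salary']:
  level  dept  salary  age  age_plus_salary
0    L5  Data     100   42              142
4    L5   Ops      96   34              130
Finally, value at position 0, column 'age_plus_salary' = 142.

142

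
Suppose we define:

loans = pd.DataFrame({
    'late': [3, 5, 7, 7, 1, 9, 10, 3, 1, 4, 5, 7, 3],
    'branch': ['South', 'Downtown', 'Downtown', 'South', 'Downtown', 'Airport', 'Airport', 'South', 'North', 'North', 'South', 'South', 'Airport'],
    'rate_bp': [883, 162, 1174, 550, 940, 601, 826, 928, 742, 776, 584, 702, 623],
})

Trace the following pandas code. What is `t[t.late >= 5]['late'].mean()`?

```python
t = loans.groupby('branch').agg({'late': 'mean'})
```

6.16666666667

group by branch, mean of late:
              late
branch            
Airport   7.333333
Downtown  4.333333
North     2.500000
South     5.000000
filter rows where late >= 5:
             late
branch           
Airport  7.333333
South    5.000000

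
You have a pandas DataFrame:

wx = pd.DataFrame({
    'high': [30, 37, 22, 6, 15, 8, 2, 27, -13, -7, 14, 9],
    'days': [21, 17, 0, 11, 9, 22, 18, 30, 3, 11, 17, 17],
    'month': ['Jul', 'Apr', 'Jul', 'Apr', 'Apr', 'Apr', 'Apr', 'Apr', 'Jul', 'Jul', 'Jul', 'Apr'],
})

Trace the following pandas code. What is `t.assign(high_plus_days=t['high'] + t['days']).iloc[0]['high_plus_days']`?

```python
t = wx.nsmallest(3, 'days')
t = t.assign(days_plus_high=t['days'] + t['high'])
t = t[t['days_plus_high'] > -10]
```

take 3 rows with smallest days:
   high  days month
2    22     0   Jul
8   -13     3   Jul
4    15     9   Apr
add column days_plus_high = t['days'] + t['high']:
   high  days month  days_plus_high
2    22     0   Jul              22
8   -13     3   Jul             -10
4    15     9   Apr              24
filter rows where days_plus_high > -10:
   high  days month  days_plus_high
2    22     0   Jul              22
4    15     9   Apr              24
add column high_plus_days = t['high'] + t['days']:
   high  days month  days_plus_high  high_plus_days
2    22     0   Jul              22              22
4    15     9   Apr              24              24

22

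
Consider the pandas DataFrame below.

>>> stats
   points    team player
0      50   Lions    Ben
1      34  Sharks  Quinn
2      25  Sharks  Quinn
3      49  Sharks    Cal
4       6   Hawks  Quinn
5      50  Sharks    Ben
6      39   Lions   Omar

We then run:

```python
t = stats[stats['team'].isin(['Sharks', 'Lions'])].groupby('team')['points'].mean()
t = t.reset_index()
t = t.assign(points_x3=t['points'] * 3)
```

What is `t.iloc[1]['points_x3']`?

filter rows where team in ['Sharks', 'Lions']:
   points    team player
0      50   Lions    Ben
1      34  Sharks  Quinn
2      25  Sharks  Quinn
3      49  Sharks    Cal
5      50  Sharks    Ben
6      39   Lions   Omar
group by team, mean of points:
team
Lions     44.5
Sharks    39.5
Name: points, dtype: float64
reset_index():
     team  points
0   Lions    44.5
1  Sharks    39.5
add column points_x3 = t['points'] * 3:
     team  points  points_x3
0   Lions    44.5      133.5
1  Sharks    39.5      118.5

118.5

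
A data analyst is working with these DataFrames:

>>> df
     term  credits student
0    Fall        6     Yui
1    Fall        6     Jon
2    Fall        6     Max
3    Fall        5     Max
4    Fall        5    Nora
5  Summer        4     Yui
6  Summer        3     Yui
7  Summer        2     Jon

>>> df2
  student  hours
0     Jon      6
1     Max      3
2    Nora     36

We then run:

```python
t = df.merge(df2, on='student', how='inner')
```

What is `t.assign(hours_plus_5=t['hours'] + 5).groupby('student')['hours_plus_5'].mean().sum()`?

merge on 'student' (how='inner') → 5 rows:
     term  credits student  hours
0    Fall        6     Jon      6
1    Fall        6     Max      3
2    Fall        5     Max      3
3    Fall        5    Nora     36
4  Summer        2     Jon      6
add column hours_plus_5 = t['hours'] + 5:
     term  credits student  hours  hours_plus_5
0    Fall        6     Jon      6            11
1    Fall        6     Max      3             8
2    Fall        5     Max      3             8
3    Fall        5    Nora     36            41
4  Summer        2     Jon      6            11
group by student, mean of hours_plus_5:
student
Jon     11.0
Max      8.0
Nora    41.0
Name: hours_plus_5, dtype: float64
Taking the sum of the resulting series gives 60.0.

60.0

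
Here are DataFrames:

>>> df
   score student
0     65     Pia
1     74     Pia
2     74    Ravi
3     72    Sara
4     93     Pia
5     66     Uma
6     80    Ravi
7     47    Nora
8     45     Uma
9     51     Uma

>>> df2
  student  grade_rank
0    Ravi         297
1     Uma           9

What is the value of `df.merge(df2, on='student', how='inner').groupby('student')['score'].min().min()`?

45

merge on 'student' (how='inner') → 5 rows:
   score student  grade_rank
0     74    Ravi         297
1     66     Uma           9
2     80    Ravi         297
3     45     Uma           9
4     51     Uma           9
group by student, min of score:
student
Ravi    74
Uma     45
Name: score, dtype: int64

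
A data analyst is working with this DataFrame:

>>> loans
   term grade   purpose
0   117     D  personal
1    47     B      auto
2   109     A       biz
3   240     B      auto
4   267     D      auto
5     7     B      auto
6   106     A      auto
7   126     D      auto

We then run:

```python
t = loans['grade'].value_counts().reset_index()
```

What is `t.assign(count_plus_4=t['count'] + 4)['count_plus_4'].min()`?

6

value_counts of grade:
grade
D    3
B    3
A    2
Name: count, dtype: int64
reset_index():
  grade  count
0     D      3
1     B      3
2     A      2
add column count_plus_4 = t['count'] + 4:
  grade  count  count_plus_4
0     D      3             7
1     B      3             7
2     A      2             6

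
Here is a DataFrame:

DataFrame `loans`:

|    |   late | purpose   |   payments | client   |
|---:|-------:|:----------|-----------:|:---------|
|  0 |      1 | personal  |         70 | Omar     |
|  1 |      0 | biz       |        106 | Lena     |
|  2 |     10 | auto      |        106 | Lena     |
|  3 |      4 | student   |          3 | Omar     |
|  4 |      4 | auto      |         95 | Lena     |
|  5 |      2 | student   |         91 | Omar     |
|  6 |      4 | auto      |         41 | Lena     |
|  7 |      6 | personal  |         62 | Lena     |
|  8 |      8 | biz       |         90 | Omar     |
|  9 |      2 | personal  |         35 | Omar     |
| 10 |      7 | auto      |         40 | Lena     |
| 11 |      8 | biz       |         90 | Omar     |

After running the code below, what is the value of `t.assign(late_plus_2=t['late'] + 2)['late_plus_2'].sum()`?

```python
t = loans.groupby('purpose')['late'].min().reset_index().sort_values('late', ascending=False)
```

group by purpose, min of late:
purpose
auto        4
biz         0
personal    1
student     2
Name: late, dtype: int64
reset_index():
    purpose  late
0      auto     4
1       biz     0
2  personal     1
3   student     2
sort by late descending:
    purpose  late
0      auto     4
3   student     2
2  personal     1
1       biz     0
add column late_plus_2 = t['late'] + 2:
    purpose  late  late_plus_2
0      auto     4            6
3   student     2            4
2  personal     1            3
1       biz     0            2
Reading off the sum of column 'late_plus_2', we get 15.

15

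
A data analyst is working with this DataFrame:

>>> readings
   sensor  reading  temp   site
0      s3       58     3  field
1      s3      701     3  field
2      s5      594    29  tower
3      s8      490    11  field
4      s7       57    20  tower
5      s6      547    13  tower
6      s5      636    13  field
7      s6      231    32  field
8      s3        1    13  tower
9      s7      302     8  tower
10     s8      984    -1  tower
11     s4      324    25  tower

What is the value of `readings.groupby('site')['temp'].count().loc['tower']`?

group by site, count of temp:
site
field    5
tower    7
Name: temp, dtype: int64

7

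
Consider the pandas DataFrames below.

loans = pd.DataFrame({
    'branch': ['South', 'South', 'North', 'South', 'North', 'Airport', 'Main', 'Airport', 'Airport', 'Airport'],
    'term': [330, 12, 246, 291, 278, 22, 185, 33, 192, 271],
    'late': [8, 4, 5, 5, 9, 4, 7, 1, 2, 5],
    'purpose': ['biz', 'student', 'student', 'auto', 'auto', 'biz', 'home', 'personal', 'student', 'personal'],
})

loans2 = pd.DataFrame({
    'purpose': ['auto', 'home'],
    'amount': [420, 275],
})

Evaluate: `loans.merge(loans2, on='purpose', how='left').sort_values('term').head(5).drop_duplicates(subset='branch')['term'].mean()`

merge on 'purpose' (how='left') → 10 rows:
    branch  term  late   purpose  amount
0    South   330     8       biz     NaN
1    South    12     4   student     NaN
2    North   246     5   student     NaN
3    South   291     5      auto   420.0
4    North   278     9      auto   420.0
5  Airport    22     4       biz     NaN
6     Main   185     7      home   275.0
7  Airport    33     1  personal     NaN
8  Airport   192     2   student     NaN
9  Airport   271     5  personal     NaN
sort by term:
    branch  term  late   purpose  amount
1    South    12     4   student     NaN
5  Airport    22     4       biz     NaN
7  Airport    33     1  personal     NaN
6     Main   185     7      home   275.0
8  Airport   192     2   student     NaN
2    North   246     5   student     NaN
9  Airport   271     5  personal     NaN
4    North   278     9      auto   420.0
3    South   291     5      auto   420.0
0    South   330     8       biz     NaN
take first 5 rows:
    branch  term  late   purpose  amount
1    South    12     4   student     NaN
5  Airport    22     4       biz     NaN
7  Airport    33     1  personal     NaN
6     Main   185     7      home   275.0
8  Airport   192     2   student     NaN
drop duplicate branch (keep=first):
    branch  term  late  purpose  amount
1    South    12     4  student     NaN
5  Airport    22     4      biz     NaN
6     Main   185     7     home   275.0
So mean() = 73.0.

73.0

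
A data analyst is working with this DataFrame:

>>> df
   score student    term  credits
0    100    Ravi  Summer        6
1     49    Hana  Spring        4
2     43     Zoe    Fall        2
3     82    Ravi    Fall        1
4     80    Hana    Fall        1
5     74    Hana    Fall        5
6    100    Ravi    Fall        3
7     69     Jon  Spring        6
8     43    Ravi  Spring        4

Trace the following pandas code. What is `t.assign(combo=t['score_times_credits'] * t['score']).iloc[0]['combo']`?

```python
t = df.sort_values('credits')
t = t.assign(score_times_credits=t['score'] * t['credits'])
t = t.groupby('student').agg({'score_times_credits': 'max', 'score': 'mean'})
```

sort by credits:
   score student    term  credits
3     82    Ravi    Fall        1
4     80    Hana    Fall        1
2     43     Zoe    Fall        2
6    100    Ravi    Fall        3
1     49    Hana  Spring        4
8     43    Ravi  Spring        4
5     74    Hana    Fall        5
0    100    Ravi  Summer        6
7     69     Jon  Spring        6
add column score_times_credits = t['score'] * t['credits']:
   score student    term  credits  score_times_credits
3     82    Ravi    Fall        1                   82
4     80    Hana    Fall        1                   80
2     43     Zoe    Fall        2                   86
6    100    Ravi    Fall        3                  300
1     49    Hana  Spring        4                  196
8     43    Ravi  Spring        4                  172
5     74    Hana    Fall        5                  370
0    100    Ravi  Summer        6                  600
7     69     Jon  Spring        6                  414
group by student: max(score_times_credits), mean(score):
         score_times_credits      score
student                                
Hana                     370  67.666667
Jon                      414  69.000000
Ravi                     600  81.250000
Zoe                       86  43.000000
add column combo = t['score_times_credits'] * t['score']:
         score_times_credits      score         combo
student                                              
Hana                     370  67.666667  25036.666667
Jon                      414  69.000000  28566.000000
Ravi                     600  81.250000  48750.000000
Zoe                       86  43.000000   3698.000000
Finally, value at position 0, column 'combo' = 25036.6666667.

25036.6666667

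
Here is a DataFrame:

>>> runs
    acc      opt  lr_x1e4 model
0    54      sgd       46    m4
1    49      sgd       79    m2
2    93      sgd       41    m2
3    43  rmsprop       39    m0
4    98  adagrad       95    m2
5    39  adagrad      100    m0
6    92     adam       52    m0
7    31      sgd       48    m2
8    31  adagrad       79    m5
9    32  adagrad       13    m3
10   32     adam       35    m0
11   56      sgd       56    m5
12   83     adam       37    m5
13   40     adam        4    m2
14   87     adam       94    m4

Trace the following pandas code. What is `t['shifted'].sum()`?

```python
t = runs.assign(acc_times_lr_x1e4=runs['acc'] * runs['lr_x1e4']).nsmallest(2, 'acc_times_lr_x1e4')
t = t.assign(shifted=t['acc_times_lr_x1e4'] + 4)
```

584

add column acc_times_lr_x1e4 = runs['acc'] * runs['lr_x1e4']:
    acc      opt  lr_x1e4 model  acc_times_lr_x1e4
0    54      sgd       46    m4               2484
1    49      sgd       79    m2               3871
2    93      sgd       41    m2               3813
3    43  rmsprop       39    m0               1677
4    98  adagrad       95    m2               9310
5    39  adagrad      100    m0               3900
6    92     adam       52    m0               4784
7    31      sgd       48    m2               1488
8    31  adagrad       79    m5               2449
9    32  adagrad       13    m3                416
10   32     adam       35    m0               1120
11   56      sgd       56    m5               3136
12   83     adam       37    m5               3071
13   40     adam        4    m2                160
14   87     adam       94    m4               8178
take 2 rows with smallest acc_times_lr_x1e4:
    acc      opt  lr_x1e4 model  acc_times_lr_x1e4
13   40     adam        4    m2                160
9    32  adagrad       13    m3                416
add column shifted = t['acc_times_lr_x1e4'] + 4:
    acc      opt  lr_x1e4 model  acc_times_lr_x1e4  shifted
13   40     adam        4    m2                160      164
9    32  adagrad       13    m3                416      420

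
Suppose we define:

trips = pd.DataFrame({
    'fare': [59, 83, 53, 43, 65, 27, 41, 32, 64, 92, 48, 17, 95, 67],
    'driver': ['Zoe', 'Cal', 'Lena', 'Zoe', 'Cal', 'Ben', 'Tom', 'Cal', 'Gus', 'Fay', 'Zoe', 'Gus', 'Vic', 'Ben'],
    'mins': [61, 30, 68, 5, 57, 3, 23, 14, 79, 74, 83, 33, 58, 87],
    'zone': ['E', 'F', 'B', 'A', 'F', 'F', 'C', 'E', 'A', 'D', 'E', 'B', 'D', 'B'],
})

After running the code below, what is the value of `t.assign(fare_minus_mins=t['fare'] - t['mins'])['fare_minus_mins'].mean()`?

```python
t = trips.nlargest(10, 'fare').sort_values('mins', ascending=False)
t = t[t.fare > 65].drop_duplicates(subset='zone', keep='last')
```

23.3333333333

take 10 rows with largest fare:
    fare driver  mins zone
12    95    Vic    58    D
9     92    Fay    74    D
1     83    Cal    30    F
13    67    Ben    87    B
4     65    Cal    57    F
8     64    Gus    79    A
0     59    Zoe    61    E
2     53   Lena    68    B
10    48    Zoe    83    E
3     43    Zoe     5    A
sort by mins descending:
    fare driver  mins zone
13    67    Ben    87    B
10    48    Zoe    83    E
8     64    Gus    79    A
9     92    Fay    74    D
2     53   Lena    68    B
0     59    Zoe    61    E
12    95    Vic    58    D
4     65    Cal    57    F
1     83    Cal    30    F
3     43    Zoe     5    A
filter rows where fare > 65:
    fare driver  mins zone
13    67    Ben    87    B
9     92    Fay    74    D
12    95    Vic    58    D
1     83    Cal    30    F
drop duplicate zone (keep=last):
    fare driver  mins zone
13    67    Ben    87    B
12    95    Vic    58    D
1     83    Cal    30    F
add column fare_minus_mins = t['fare'] - t['mins']:
    fare driver  mins zone  fare_minus_mins
13    67    Ben    87    B              -20
12    95    Vic    58    D               37
1     83    Cal    30    F               53
So mean() = 23.3333333333.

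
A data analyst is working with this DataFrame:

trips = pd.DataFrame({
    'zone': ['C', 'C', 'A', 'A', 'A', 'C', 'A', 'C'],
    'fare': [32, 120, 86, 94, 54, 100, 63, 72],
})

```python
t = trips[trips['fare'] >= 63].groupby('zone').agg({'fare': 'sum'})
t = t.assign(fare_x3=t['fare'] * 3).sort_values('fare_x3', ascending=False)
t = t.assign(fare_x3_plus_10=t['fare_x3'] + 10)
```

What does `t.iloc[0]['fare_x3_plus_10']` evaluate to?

filter rows where fare >= 63:
  zone  fare
1    C   120
2    A    86
3    A    94
5    C   100
6    A    63
7    C    72
group by zone, sum of fare:
      fare
zone      
A      243
C      292
add column fare_x3 = t['fare'] * 3:
      fare  fare_x3
zone               
A      243      729
C      292      876
sort by fare_x3 descending:
      fare  fare_x3
zone               
C      292      876
A      243      729
add column fare_x3_plus_10 = t['fare_x3'] + 10:
      fare  fare_x3  fare_x3_plus_10
zone                                
C      292      876              886
A      243      729              739

886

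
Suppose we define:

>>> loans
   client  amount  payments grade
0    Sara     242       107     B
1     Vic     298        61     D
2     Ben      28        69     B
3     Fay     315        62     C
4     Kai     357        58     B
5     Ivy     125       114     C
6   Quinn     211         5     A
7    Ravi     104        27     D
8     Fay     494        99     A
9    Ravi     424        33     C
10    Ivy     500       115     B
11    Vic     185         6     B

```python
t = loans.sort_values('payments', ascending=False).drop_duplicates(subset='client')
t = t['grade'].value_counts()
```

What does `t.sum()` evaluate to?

8

sort by payments descending:
   client  amount  payments grade
10    Ivy     500       115     B
5     Ivy     125       114     C
0    Sara     242       107     B
8     Fay     494        99     A
2     Ben      28        69     B
3     Fay     315        62     C
1     Vic     298        61     D
4     Kai     357        58     B
9    Ravi     424        33     C
7    Ravi     104        27     D
11    Vic     185         6     B
6   Quinn     211         5     A
drop duplicate client (keep=first):
   client  amount  payments grade
10    Ivy     500       115     B
0    Sara     242       107     B
8     Fay     494        99     A
2     Ben      28        69     B
1     Vic     298        61     D
4     Kai     357        58     B
9    Ravi     424        33     C
6   Quinn     211         5     A
value_counts of grade:
grade
B    4
A    2
D    1
C    1
Name: count, dtype: int64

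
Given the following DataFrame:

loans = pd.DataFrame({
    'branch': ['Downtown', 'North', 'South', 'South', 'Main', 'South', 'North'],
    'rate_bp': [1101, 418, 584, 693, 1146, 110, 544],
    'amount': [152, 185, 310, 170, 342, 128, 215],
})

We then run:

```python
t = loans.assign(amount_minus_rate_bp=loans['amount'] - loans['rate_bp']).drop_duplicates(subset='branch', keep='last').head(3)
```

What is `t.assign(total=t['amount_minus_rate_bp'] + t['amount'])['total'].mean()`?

-371.0

add column amount_minus_rate_bp = loans['amount'] - loans['rate_bp']:
     branch  rate_bp  amount  amount_minus_rate_bp
0  Downtown     1101     152                  -949
1     North      418     185                  -233
2     South      584     310                  -274
3     South      693     170                  -523
4      Main     1146     342                  -804
5     South      110     128                    18
6     North      544     215                  -329
drop duplicate branch (keep=last):
     branch  rate_bp  amount  amount_minus_rate_bp
0  Downtown     1101     152                  -949
4      Main     1146     342                  -804
5     South      110     128                    18
6     North      544     215                  -329
take first 3 rows:
     branch  rate_bp  amount  amount_minus_rate_bp
0  Downtown     1101     152                  -949
4      Main     1146     342                  -804
5     South      110     128                    18
add column total = t['amount_minus_rate_bp'] + t['amount']:
     branch  rate_bp  amount  amount_minus_rate_bp  total
0  Downtown     1101     152                  -949   -797
4      Main     1146     342                  -804   -462
5     South      110     128                    18    146
Hence -371.0.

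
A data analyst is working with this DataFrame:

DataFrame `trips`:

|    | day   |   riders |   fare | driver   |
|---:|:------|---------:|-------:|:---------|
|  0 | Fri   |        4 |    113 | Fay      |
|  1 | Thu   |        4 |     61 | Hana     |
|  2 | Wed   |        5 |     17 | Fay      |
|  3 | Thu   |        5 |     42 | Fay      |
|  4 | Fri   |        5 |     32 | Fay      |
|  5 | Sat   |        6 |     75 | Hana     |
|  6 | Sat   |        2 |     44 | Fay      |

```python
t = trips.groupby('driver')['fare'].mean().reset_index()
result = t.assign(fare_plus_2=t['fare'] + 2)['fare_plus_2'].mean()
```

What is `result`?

60.8

group by driver, mean of fare:
driver
Fay     49.6
Hana    68.0
Name: fare, dtype: float64
reset_index():
  driver  fare
0    Fay  49.6
1   Hana  68.0
add column fare_plus_2 = t['fare'] + 2:
  driver  fare  fare_plus_2
0    Fay  49.6         51.6
1   Hana  68.0         70.0
Taking the mean of column 'fare_plus_2' gives 60.8.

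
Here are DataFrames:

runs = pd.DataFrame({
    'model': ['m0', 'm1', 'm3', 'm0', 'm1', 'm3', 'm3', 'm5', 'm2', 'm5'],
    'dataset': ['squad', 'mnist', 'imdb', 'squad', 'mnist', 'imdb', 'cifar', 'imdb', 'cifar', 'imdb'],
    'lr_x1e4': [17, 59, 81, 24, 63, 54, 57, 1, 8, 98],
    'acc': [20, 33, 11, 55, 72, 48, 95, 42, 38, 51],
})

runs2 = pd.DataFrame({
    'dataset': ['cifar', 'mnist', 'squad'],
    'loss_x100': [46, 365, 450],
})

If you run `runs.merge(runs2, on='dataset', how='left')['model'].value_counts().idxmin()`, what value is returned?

m2

merge on 'dataset' (how='left') → 10 rows:
  model dataset  lr_x1e4  acc  loss_x100
0    m0   squad       17   20      450.0
1    m1   mnist       59   33      365.0
2    m3    imdb       81   11        NaN
3    m0   squad       24   55      450.0
4    m1   mnist       63   72      365.0
5    m3    imdb       54   48        NaN
6    m3   cifar       57   95       46.0
7    m5    imdb        1   42        NaN
8    m2   cifar        8   38       46.0
9    m5    imdb       98   51        NaN
value_counts of model:
model
m3    3
m0    2
m1    2
m5    2
m2    1
Name: count, dtype: int64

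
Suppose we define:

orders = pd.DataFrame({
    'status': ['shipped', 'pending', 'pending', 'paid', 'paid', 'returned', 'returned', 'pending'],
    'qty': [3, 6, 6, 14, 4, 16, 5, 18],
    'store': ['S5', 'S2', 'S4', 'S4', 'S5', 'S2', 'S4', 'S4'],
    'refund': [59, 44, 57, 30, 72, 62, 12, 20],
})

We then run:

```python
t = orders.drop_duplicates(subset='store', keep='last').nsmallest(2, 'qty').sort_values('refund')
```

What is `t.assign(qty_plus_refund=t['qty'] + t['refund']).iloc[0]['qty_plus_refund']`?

78

drop duplicate store (keep=last):
     status  qty store  refund
4      paid    4    S5      72
5  returned   16    S2      62
7   pending   18    S4      20
take 2 rows with smallest qty:
     status  qty store  refund
4      paid    4    S5      72
5  returned   16    S2      62
sort by refund:
     status  qty store  refund
5  returned   16    S2      62
4      paid    4    S5      72
add column qty_plus_refund = t['qty'] + t['refund']:
     status  qty store  refund  qty_plus_refund
5  returned   16    S2      62               78
4      paid    4    S5      72               76
Hence 78.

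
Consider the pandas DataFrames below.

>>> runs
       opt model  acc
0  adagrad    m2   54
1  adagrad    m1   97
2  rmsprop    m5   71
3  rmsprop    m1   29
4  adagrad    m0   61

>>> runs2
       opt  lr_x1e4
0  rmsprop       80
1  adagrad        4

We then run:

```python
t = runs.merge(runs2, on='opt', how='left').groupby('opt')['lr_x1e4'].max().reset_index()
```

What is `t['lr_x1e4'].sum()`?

merge on 'opt' (how='left') → 5 rows:
       opt model  acc  lr_x1e4
0  adagrad    m2   54        4
1  adagrad    m1   97        4
2  rmsprop    m5   71       80
3  rmsprop    m1   29       80
4  adagrad    m0   61        4
group by opt, max of lr_x1e4:
opt
adagrad     4
rmsprop    80
Name: lr_x1e4, dtype: int64
reset_index():
       opt  lr_x1e4
0  adagrad        4
1  rmsprop       80
Reading off the sum of column 'lr_x1e4', we get 84.

84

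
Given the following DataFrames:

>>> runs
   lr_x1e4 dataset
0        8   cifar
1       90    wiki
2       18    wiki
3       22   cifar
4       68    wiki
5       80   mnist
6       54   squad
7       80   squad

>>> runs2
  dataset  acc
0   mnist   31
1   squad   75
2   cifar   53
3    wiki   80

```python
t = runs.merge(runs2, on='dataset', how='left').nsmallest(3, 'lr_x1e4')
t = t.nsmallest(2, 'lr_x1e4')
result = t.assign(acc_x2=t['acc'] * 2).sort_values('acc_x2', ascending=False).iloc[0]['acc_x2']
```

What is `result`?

merge on 'dataset' (how='left') → 8 rows:
   lr_x1e4 dataset  acc
0        8   cifar   53
1       90    wiki   80
2       18    wiki   80
3       22   cifar   53
4       68    wiki   80
5       80   mnist   31
6       54   squad   75
7       80   squad   75
take 3 rows with smallest lr_x1e4:
   lr_x1e4 dataset  acc
0        8   cifar   53
2       18    wiki   80
3       22   cifar   53
take 2 rows with smallest lr_x1e4:
   lr_x1e4 dataset  acc
0        8   cifar   53
2       18    wiki   80
add column acc_x2 = t['acc'] * 2:
   lr_x1e4 dataset  acc  acc_x2
0        8   cifar   53     106
2       18    wiki   80     160
sort by acc_x2 descending:
   lr_x1e4 dataset  acc  acc_x2
2       18    wiki   80     160
0        8   cifar   53     106
Reading off the value at position 0, column 'acc_x2', we get 160.

160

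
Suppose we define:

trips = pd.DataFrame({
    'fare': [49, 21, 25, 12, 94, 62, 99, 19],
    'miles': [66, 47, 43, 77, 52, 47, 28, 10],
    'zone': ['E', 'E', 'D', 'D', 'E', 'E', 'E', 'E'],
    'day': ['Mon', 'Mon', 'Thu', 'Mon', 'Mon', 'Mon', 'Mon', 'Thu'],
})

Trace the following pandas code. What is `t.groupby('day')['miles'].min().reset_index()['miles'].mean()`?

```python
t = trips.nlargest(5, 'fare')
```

take 5 rows with largest fare:
   fare  miles zone  day
6    99     28    E  Mon
4    94     52    E  Mon
5    62     47    E  Mon
0    49     66    E  Mon
2    25     43    D  Thu
group by day, min of miles:
day
Mon    28
Thu    43
Name: miles, dtype: int64
reset_index():
   day  miles
0  Mon     28
1  Thu     43
Reading off the mean of column 'miles', we get 35.5.

35.5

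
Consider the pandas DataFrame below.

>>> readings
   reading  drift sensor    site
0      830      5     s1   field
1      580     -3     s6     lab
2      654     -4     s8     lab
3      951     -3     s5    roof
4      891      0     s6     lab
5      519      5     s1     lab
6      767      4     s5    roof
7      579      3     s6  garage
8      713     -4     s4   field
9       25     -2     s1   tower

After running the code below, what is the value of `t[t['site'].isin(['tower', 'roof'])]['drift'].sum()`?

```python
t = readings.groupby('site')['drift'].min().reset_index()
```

group by site, min of drift:
site
field    -4
garage    3
lab      -4
roof     -3
tower    -2
Name: drift, dtype: int64
reset_index():
     site  drift
0   field     -4
1  garage      3
2     lab     -4
3    roof     -3
4   tower     -2
filter rows where site in ['tower', 'roof']:
    site  drift
3   roof     -3
4  tower     -2
Reading off the sum of column 'drift', we get -5.

-5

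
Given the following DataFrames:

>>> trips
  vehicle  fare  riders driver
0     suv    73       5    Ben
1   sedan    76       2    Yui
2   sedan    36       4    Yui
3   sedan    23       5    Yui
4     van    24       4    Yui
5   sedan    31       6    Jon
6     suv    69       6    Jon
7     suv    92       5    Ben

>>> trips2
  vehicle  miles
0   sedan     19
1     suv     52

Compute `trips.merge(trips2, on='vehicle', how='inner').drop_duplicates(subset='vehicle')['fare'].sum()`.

merge on 'vehicle' (how='inner') → 7 rows:
  vehicle  fare  riders driver  miles
0     suv    73       5    Ben     52
1   sedan    76       2    Yui     19
2   sedan    36       4    Yui     19
3   sedan    23       5    Yui     19
4   sedan    31       6    Jon     19
5     suv    69       6    Jon     52
6     suv    92       5    Ben     52
drop duplicate vehicle (keep=first):
  vehicle  fare  riders driver  miles
0     suv    73       5    Ben     52
1   sedan    76       2    Yui     19
So sum() = 149.

149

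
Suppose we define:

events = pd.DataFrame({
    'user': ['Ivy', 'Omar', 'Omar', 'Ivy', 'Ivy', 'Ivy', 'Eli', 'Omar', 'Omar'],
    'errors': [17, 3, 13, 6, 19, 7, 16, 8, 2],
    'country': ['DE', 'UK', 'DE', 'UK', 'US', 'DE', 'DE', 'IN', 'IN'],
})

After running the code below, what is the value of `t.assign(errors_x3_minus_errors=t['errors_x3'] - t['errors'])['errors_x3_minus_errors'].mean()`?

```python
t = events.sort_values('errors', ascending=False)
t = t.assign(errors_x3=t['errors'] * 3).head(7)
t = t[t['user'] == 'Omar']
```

21.0

sort by errors descending:
   user  errors country
4   Ivy      19      US
0   Ivy      17      DE
6   Eli      16      DE
2  Omar      13      DE
7  Omar       8      IN
5   Ivy       7      DE
3   Ivy       6      UK
1  Omar       3      UK
8  Omar       2      IN
add column errors_x3 = t['errors'] * 3:
   user  errors country  errors_x3
4   Ivy      19      US         57
0   Ivy      17      DE         51
6   Eli      16      DE         48
2  Omar      13      DE         39
7  Omar       8      IN         24
5   Ivy       7      DE         21
3   Ivy       6      UK         18
1  Omar       3      UK          9
8  Omar       2      IN          6
take first 7 rows:
   user  errors country  errors_x3
4   Ivy      19      US         57
0   Ivy      17      DE         51
6   Eli      16      DE         48
2  Omar      13      DE         39
7  Omar       8      IN         24
5   Ivy       7      DE         21
3   Ivy       6      UK         18
filter rows where user == 'Omar':
   user  errors country  errors_x3
2  Omar      13      DE         39
7  Omar       8      IN         24
add column errors_x3_minus_errors = t['errors_x3'] - t['errors']:
   user  errors country  errors_x3  errors_x3_minus_errors
2  Omar      13      DE         39                      26
7  Omar       8      IN         24                      16
Finally, mean of column 'errors_x3_minus_errors' = 21.0.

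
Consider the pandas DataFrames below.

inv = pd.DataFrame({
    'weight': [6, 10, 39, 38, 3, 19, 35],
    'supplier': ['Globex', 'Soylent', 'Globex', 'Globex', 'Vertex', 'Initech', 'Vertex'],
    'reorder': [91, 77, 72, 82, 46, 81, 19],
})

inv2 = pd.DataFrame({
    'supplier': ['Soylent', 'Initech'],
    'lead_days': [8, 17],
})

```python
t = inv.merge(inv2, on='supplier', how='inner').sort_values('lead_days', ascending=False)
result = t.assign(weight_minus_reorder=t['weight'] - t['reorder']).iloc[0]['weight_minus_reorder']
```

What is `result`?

merge on 'supplier' (how='inner') → 2 rows:
   weight supplier  reorder  lead_days
0      10  Soylent       77          8
1      19  Initech       81         17
sort by lead_days descending:
   weight supplier  reorder  lead_days
1      19  Initech       81         17
0      10  Soylent       77          8
add column weight_minus_reorder = t['weight'] - t['reorder']:
   weight supplier  reorder  lead_days  weight_minus_reorder
1      19  Initech       81         17                   -62
0      10  Soylent       77          8                   -67

-62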